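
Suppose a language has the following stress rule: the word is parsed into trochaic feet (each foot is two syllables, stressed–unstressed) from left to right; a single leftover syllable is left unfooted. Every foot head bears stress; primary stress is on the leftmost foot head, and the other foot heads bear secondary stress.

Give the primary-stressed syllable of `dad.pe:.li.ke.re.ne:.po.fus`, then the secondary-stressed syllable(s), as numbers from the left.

Parse left to right into trochaic (ˈσσ) feet: (ˈdad.pe:) (ˈli.ke) (ˈre.ne:) (ˈpo.fus).
Foot heads (stressed positions): 1, 3, 5, 7.
End Rule Leftmost: primary stress on the leftmost head = syllable 1.
Secondary stress on 3, 5, 7: ˈdad.pe:.ˌli.ke.ˌre.ne:.ˌpo.fus.

primary 1, secondary 3, 5, 7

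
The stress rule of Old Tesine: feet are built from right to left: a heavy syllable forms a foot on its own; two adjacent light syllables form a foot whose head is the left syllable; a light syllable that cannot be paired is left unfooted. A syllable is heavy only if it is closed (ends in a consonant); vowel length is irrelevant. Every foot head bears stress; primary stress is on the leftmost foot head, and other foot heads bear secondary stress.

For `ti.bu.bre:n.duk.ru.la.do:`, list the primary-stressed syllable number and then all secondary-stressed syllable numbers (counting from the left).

primary 1, secondary 3, 4, 6

Weights: 1 ti L, 2 bu L, 3 bre:n H, 4 duk H, 5 ru L, 6 la L, 7 do: L.
Parse right to left (heavy = foot alone; LL = one foot; stranded L unfooted): (ˈti.bu) (ˈbre:n) (ˈduk) ru (ˈla.do:).
Foot heads: 1, 3, 4, 6.
Primary stress on the leftmost head = syllable 1.
Secondary stress on 3, 4, 6: ˈti.bu.ˌbre:n.ˌduk.ru.ˌla.do:.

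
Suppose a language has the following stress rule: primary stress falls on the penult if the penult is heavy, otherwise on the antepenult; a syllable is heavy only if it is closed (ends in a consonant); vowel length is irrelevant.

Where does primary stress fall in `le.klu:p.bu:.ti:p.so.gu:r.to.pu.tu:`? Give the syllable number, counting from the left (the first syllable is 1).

Weights: 7 to L, 8 pu L, 9 tu: L.
The penult (syllable 8, pu) is light, so stress falls on the antepenult (syllable 7, to).
Primary stress: syllable 7 → le.klu:p.bu:.ti:p.so.gu:r.ˈto.pu.tu:.

7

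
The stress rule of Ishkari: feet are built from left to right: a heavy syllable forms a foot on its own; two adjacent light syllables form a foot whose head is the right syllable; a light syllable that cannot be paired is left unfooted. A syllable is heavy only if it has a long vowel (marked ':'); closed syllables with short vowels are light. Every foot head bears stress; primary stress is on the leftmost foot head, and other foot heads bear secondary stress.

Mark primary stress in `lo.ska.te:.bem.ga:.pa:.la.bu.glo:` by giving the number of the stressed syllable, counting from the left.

Weights: 1 lo L, 2 ska L, 3 te: H, 4 bem L, 5 ga: H, 6 pa: H, 7 la L, 8 bu L, 9 glo: H.
Parse left to right (heavy = foot alone; LL = one foot; stranded L unfooted): (lo.ˈska) (ˈte:) bem (ˈga:) (ˈpa:) (la.ˈbu) (ˈglo:).
Foot heads: 2, 3, 5, 6, 8, 9.
Primary stress on the leftmost head = syllable 2.
Primary stress: syllable 2 → lo.ˈska.te:.bem.ga:.pa:.la.bu.glo:.

2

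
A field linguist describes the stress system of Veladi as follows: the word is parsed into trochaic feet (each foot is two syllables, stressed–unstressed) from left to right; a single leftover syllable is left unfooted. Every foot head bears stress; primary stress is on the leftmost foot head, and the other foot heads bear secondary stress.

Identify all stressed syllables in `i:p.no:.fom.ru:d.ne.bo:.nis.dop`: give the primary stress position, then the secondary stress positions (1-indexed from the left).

Parse left to right into trochaic (ˈσσ) feet: (ˈi:p.no:) (ˈfom.ru:d) (ˈne.bo:) (ˈnis.dop).
Foot heads (stressed positions): 1, 3, 5, 7.
End Rule Leftmost: primary stress on the leftmost head = syllable 1.
Secondary stress on 3, 5, 7: ˈi:p.no:.ˌfom.ru:d.ˌne.bo:.ˌnis.dop.

primary 1, secondary 3, 5, 7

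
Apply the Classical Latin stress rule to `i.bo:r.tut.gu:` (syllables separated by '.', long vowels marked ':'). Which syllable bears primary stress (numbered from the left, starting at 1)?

Classical Latin: stress the penult if heavy (long vowel or closed), else the antepenult.
Weights: 2 bo:r H, 3 tut H, 4 gu: H.
The penult (syllable 3, tut) is heavy, so it takes stress.
Stress on syllable 3: i.bo:r.ˈtut.gu:.

3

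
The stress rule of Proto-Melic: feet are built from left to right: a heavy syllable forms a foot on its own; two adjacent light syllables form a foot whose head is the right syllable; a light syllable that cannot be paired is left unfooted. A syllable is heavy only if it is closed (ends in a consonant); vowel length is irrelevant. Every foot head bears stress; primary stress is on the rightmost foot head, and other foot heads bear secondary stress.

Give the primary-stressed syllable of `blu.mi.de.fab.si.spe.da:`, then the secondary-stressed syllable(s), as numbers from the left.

primary 6, secondary 2, 4

Weights: 1 blu L, 2 mi L, 3 de L, 4 fab H, 5 si L, 6 spe L, 7 da: L.
Parse left to right (heavy = foot alone; LL = one foot; stranded L unfooted): (blu.ˈmi) de (ˈfab) (si.ˈspe) da:.
Foot heads: 2, 4, 6.
Primary stress on the rightmost head = syllable 6.
Secondary stress on 2, 4: blu.ˌmi.de.ˌfab.si.ˈspe.da:.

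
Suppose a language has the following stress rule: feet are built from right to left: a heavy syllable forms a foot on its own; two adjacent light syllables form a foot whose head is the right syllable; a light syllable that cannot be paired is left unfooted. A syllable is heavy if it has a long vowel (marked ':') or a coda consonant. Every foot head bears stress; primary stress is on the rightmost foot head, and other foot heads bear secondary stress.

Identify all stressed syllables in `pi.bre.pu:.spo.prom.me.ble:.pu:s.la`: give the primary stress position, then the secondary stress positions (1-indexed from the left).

Weights: 1 pi L, 2 bre L, 3 pu: H, 4 spo L, 5 prom H, 6 me L, 7 ble: H, 8 pu:s H, 9 la L.
Parse right to left (heavy = foot alone; LL = one foot; stranded L unfooted): (pi.ˈbre) (ˈpu:) spo (ˈprom) me (ˈble:) (ˈpu:s) la.
Foot heads: 2, 3, 5, 7, 8.
Primary stress on the rightmost head = syllable 8.
Secondary stress on 2, 3, 5, 7: pi.ˌbre.ˌpu:.spo.ˌprom.me.ˌble:.ˈpu:s.la.

primary 8, secondary 2, 3, 5, 7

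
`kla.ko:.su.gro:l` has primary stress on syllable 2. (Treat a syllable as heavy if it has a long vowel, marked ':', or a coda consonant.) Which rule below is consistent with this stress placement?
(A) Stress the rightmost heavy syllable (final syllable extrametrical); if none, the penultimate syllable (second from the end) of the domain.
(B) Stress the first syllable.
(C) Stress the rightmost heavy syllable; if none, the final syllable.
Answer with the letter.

Rule A → syllable 2 ✓.
Rule B → syllable 1 (observed: 2).
Rule C → syllable 4 (observed: 2).

A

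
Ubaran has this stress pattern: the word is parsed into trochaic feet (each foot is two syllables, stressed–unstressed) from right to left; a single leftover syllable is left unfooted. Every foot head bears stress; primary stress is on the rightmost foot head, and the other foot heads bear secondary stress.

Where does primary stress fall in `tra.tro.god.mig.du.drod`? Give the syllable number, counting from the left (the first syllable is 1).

Parse right to left into trochaic (ˈσσ) feet: (ˈtra.tro) (ˈgod.mig) (ˈdu.drod).
Foot heads (stressed positions): 1, 3, 5.
End Rule Rightmost: primary stress on the rightmost head = syllable 5.
Primary stress: syllable 5 → tra.tro.god.mig.ˈdu.drod.

5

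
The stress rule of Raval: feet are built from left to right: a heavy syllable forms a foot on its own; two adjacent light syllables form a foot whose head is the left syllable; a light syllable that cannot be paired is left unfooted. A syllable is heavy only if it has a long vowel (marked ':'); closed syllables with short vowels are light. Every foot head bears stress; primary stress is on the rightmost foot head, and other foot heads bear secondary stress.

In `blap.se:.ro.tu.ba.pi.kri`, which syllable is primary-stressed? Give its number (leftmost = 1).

5

Weights: 1 blap L, 2 se: H, 3 ro L, 4 tu L, 5 ba L, 6 pi L, 7 kri L.
Parse left to right (heavy = foot alone; LL = one foot; stranded L unfooted): blap (ˈse:) (ˈro.tu) (ˈba.pi) kri.
Foot heads: 2, 3, 5.
Primary stress on the rightmost head = syllable 5.
Primary stress: syllable 5 → blap.se:.ro.tu.ˈba.pi.kri.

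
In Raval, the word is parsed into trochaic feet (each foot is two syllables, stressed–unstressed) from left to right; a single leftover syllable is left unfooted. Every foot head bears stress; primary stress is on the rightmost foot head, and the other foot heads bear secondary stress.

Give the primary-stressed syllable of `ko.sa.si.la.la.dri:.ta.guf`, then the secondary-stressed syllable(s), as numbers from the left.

Parse left to right into trochaic (ˈσσ) feet: (ˈko.sa) (ˈsi.la) (ˈla.dri:) (ˈta.guf).
Foot heads (stressed positions): 1, 3, 5, 7.
End Rule Rightmost: primary stress on the rightmost head = syllable 7.
Secondary stress on 1, 3, 5: ˌko.sa.ˌsi.la.ˌla.dri:.ˈta.guf.

primary 7, secondary 1, 3, 5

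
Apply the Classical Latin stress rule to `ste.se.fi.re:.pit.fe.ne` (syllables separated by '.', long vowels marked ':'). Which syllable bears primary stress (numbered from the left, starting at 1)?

5

Classical Latin: stress the penult if heavy (long vowel or closed), else the antepenult.
Weights: 5 pit H, 6 fe L, 7 ne L.
The penult (syllable 6, fe) is light, so stress falls on the antepenult (syllable 5, pit).
Stress on syllable 5: ste.se.fi.re:.ˈpit.fe.ne.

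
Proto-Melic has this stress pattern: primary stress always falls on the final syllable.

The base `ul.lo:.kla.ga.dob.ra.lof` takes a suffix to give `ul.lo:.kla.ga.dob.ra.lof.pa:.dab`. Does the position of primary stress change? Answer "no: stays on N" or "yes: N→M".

Base `ul.lo:.kla.ga.dob.ra.lof` (7 syllables):
  The word has 7 syllables; the final syllable is syllable 7 (lof).
  → primary stress on syllable 7.
Suffixed `ul.lo:.kla.ga.dob.ra.lof.pa:.dab` (9 syllables):
  The word has 9 syllables; the final syllable is syllable 9 (dab).
  → primary stress on syllable 9.

yes: 7→9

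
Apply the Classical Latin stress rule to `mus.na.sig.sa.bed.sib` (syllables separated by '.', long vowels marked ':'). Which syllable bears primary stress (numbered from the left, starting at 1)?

Classical Latin: stress the penult if heavy (long vowel or closed), else the antepenult.
Weights: 4 sa L, 5 bed H, 6 sib H.
The penult (syllable 5, bed) is heavy, so it takes stress.
Stress on syllable 5: mus.na.sig.sa.ˈbed.sib.

5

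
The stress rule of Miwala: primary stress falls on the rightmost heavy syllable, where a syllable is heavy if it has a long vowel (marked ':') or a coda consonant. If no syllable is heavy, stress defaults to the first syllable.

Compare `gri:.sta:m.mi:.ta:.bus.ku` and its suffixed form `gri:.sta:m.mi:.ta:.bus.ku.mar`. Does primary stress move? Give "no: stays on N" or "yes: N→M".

Base `gri:.sta:m.mi:.ta:.bus.ku` (6 syllables):
  Weights: 1 gri: H, 2 sta:m H, 3 mi: H, 4 ta: H, 5 bus H, 6 ku L.
  Heavy syllables in the domain: 1, 2, 3, 4, 5. The rightmost is syllable 5 (bus).
  → primary stress on syllable 5.
Suffixed `gri:.sta:m.mi:.ta:.bus.ku.mar` (7 syllables):
  Weights: 1 gri: H, 2 sta:m H, 3 mi: H, 4 ta: H, 5 bus H, 6 ku L, 7 mar H.
  Heavy syllables in the domain: 1, 2, 3, 4, 5, 7. The rightmost is syllable 7 (mar).
  → primary stress on syllable 7.

yes: 5→7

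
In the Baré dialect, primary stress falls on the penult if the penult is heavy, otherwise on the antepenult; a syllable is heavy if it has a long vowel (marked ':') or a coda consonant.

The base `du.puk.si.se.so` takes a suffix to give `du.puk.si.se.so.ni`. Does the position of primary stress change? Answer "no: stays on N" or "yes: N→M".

Base `du.puk.si.se.so` (5 syllables):
  Weights: 3 si L, 4 se L, 5 so L.
  The penult (syllable 4, se) is light, so stress falls on the antepenult (syllable 3, si).
  → primary stress on syllable 3.
Suffixed `du.puk.si.se.so.ni` (6 syllables):
  Weights: 4 se L, 5 so L, 6 ni L.
  The penult (syllable 5, so) is light, so stress falls on the antepenult (syllable 4, se).
  → primary stress on syllable 4.

yes: 3→4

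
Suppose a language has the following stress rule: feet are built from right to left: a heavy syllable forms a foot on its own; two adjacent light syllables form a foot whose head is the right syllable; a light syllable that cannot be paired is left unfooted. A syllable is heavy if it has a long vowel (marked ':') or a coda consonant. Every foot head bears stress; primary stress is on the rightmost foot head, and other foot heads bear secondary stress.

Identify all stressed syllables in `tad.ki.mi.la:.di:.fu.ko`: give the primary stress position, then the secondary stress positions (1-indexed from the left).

primary 7, secondary 1, 3, 4, 5

Weights: 1 tad H, 2 ki L, 3 mi L, 4 la: H, 5 di: H, 6 fu L, 7 ko L.
Parse right to left (heavy = foot alone; LL = one foot; stranded L unfooted): (ˈtad) (ki.ˈmi) (ˈla:) (ˈdi:) (fu.ˈko).
Foot heads: 1, 3, 4, 5, 7.
Primary stress on the rightmost head = syllable 7.
Secondary stress on 1, 3, 4, 5: ˌtad.ki.ˌmi.ˌla:.ˌdi:.fu.ˈko.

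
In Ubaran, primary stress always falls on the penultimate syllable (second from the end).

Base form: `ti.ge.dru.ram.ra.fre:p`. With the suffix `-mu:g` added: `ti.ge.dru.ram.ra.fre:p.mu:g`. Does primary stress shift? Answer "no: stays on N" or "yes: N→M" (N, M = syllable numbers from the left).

yes: 5→6

Base `ti.ge.dru.ram.ra.fre:p` (6 syllables):
  The word has 6 syllables; the penultimate syllable (second from the end) is syllable 5 (ra).
  → primary stress on syllable 5.
Suffixed `ti.ge.dru.ram.ra.fre:p.mu:g` (7 syllables):
  The word has 7 syllables; the penultimate syllable (second from the end) is syllable 6 (fre:p).
  → primary stress on syllable 6.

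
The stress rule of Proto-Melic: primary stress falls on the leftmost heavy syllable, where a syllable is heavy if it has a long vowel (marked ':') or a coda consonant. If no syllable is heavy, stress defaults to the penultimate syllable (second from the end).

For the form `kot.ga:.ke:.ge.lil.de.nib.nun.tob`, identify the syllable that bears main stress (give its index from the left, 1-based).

Weights: 1 kot H, 2 ga: H, 3 ke: H, 4 ge L, 5 lil H, 6 de L, 7 nib H, 8 nun H, 9 tob H.
Heavy syllables in the domain: 1, 2, 3, 5, 7, 8, 9. The leftmost is syllable 1 (kot).
Primary stress: syllable 1 → ˈkot.ga:.ke:.ge.lil.de.nib.nun.tob.

1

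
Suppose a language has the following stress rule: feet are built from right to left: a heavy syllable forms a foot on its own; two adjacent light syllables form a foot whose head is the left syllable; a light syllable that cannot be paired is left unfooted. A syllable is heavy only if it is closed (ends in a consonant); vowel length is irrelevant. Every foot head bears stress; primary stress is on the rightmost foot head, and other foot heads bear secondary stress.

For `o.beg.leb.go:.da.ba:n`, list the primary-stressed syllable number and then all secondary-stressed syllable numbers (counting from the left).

primary 6, secondary 2, 3, 4

Weights: 1 o L, 2 beg H, 3 leb H, 4 go: L, 5 da L, 6 ba:n H.
Parse right to left (heavy = foot alone; LL = one foot; stranded L unfooted): o (ˈbeg) (ˈleb) (ˈgo:.da) (ˈba:n).
Foot heads: 2, 3, 4, 6.
Primary stress on the rightmost head = syllable 6.
Secondary stress on 2, 3, 4: o.ˌbeg.ˌleb.ˌgo:.da.ˈba:n.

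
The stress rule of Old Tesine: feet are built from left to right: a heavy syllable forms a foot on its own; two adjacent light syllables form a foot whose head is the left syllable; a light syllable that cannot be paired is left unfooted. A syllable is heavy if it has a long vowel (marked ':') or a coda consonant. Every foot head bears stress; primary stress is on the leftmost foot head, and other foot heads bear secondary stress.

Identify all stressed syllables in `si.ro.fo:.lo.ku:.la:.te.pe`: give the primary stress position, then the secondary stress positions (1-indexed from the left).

primary 1, secondary 3, 5, 6, 7

Weights: 1 si L, 2 ro L, 3 fo: H, 4 lo L, 5 ku: H, 6 la: H, 7 te L, 8 pe L.
Parse left to right (heavy = foot alone; LL = one foot; stranded L unfooted): (ˈsi.ro) (ˈfo:) lo (ˈku:) (ˈla:) (ˈte.pe).
Foot heads: 1, 3, 5, 6, 7.
Primary stress on the leftmost head = syllable 1.
Secondary stress on 3, 5, 6, 7: ˈsi.ro.ˌfo:.lo.ˌku:.ˌla:.ˌte.pe.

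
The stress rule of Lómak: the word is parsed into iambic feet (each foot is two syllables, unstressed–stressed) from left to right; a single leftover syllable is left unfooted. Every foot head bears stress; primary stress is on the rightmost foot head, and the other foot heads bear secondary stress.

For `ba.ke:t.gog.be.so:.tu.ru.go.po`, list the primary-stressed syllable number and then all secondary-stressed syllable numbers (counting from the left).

Parse left to right into iambic (σˈσ) feet: (ba.ˈke:t) (gog.ˈbe) (so:.ˈtu) (ru.ˈgo) po. Syllable 9 is left unfooted.
Foot heads (stressed positions): 2, 4, 6, 8.
End Rule Rightmost: primary stress on the rightmost head = syllable 8.
Secondary stress on 2, 4, 6: ba.ˌke:t.gog.ˌbe.so:.ˌtu.ru.ˈgo.po.

primary 8, secondary 2, 4, 6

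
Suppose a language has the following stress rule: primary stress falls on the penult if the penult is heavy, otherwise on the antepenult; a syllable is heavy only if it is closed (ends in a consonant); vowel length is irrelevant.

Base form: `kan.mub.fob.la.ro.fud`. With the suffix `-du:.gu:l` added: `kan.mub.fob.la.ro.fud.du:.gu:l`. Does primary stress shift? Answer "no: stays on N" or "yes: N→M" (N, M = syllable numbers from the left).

yes: 4→6

Base `kan.mub.fob.la.ro.fud` (6 syllables):
  Weights: 4 la L, 5 ro L, 6 fud H.
  The penult (syllable 5, ro) is light, so stress falls on the antepenult (syllable 4, la).
  → primary stress on syllable 4.
Suffixed `kan.mub.fob.la.ro.fud.du:.gu:l` (8 syllables):
  Weights: 6 fud H, 7 du: L, 8 gu:l H.
  The penult (syllable 7, du:) is light, so stress falls on the antepenult (syllable 6, fud).
  → primary stress on syllable 6.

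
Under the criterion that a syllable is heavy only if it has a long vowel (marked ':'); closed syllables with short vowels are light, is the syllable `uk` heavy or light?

light

`uk`: short vowel, closed (coda /k/). Short vowel → light.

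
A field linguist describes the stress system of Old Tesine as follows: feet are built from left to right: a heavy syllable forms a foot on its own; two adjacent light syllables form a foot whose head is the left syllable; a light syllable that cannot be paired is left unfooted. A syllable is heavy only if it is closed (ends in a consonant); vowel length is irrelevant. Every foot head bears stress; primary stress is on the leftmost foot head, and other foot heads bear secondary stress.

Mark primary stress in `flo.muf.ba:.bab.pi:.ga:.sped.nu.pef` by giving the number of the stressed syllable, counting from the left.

2

Weights: 1 flo L, 2 muf H, 3 ba: L, 4 bab H, 5 pi: L, 6 ga: L, 7 sped H, 8 nu L, 9 pef H.
Parse left to right (heavy = foot alone; LL = one foot; stranded L unfooted): flo (ˈmuf) ba: (ˈbab) (ˈpi:.ga:) (ˈsped) nu (ˈpef).
Foot heads: 2, 4, 5, 7, 9.
Primary stress on the leftmost head = syllable 2.
Primary stress: syllable 2 → flo.ˈmuf.ba:.bab.pi:.ga:.sped.nu.pef.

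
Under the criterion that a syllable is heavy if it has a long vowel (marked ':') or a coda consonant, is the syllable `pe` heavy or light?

`pe`: short vowel, open (no coda). Short vowel, open → light.

light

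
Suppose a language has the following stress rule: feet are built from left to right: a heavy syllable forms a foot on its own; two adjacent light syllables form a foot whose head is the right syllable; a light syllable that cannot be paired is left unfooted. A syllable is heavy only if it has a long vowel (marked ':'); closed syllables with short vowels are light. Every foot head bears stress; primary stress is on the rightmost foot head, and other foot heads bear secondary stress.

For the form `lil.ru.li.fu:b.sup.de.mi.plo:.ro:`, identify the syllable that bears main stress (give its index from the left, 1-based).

9

Weights: 1 lil L, 2 ru L, 3 li L, 4 fu:b H, 5 sup L, 6 de L, 7 mi L, 8 plo: H, 9 ro: H.
Parse left to right (heavy = foot alone; LL = one foot; stranded L unfooted): (lil.ˈru) li (ˈfu:b) (sup.ˈde) mi (ˈplo:) (ˈro:).
Foot heads: 2, 4, 6, 8, 9.
Primary stress on the rightmost head = syllable 9.
Primary stress: syllable 9 → lil.ru.li.fu:b.sup.de.mi.plo:.ˈro:.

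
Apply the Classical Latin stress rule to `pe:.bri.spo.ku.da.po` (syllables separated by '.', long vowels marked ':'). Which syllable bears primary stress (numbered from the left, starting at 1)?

Classical Latin: stress the penult if heavy (long vowel or closed), else the antepenult.
Weights: 4 ku L, 5 da L, 6 po L.
The penult (syllable 5, da) is light, so stress falls on the antepenult (syllable 4, ku).
Stress on syllable 4: pe:.bri.spo.ˈku.da.po.

4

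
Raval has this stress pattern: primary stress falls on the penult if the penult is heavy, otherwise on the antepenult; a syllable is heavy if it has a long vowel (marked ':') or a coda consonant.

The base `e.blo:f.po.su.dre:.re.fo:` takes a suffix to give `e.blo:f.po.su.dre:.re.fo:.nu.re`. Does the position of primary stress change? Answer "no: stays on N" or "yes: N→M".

Base `e.blo:f.po.su.dre:.re.fo:` (7 syllables):
  Weights: 5 dre: H, 6 re L, 7 fo: H.
  The penult (syllable 6, re) is light, so stress falls on the antepenult (syllable 5, dre:).
  → primary stress on syllable 5.
Suffixed `e.blo:f.po.su.dre:.re.fo:.nu.re` (9 syllables):
  Weights: 7 fo: H, 8 nu L, 9 re L.
  The penult (syllable 8, nu) is light, so stress falls on the antepenult (syllable 7, fo:).
  → primary stress on syllable 7.

yes: 5→7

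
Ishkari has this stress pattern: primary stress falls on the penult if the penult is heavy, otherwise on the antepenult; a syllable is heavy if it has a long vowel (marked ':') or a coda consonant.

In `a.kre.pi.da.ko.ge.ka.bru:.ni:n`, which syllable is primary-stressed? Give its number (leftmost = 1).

8

Weights: 7 ka L, 8 bru: H, 9 ni:n H.
The penult (syllable 8, bru:) is heavy, so it takes stress.
Primary stress: syllable 8 → a.kre.pi.da.ko.ge.ka.ˈbru:.ni:n.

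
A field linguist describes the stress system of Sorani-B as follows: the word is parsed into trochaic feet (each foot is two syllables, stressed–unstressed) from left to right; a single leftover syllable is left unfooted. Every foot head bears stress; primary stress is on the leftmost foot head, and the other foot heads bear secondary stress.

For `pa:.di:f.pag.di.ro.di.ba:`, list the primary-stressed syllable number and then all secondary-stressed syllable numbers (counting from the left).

Parse left to right into trochaic (ˈσσ) feet: (ˈpa:.di:f) (ˈpag.di) (ˈro.di) ba:. Syllable 7 is left unfooted.
Foot heads (stressed positions): 1, 3, 5.
End Rule Leftmost: primary stress on the leftmost head = syllable 1.
Secondary stress on 3, 5: ˈpa:.di:f.ˌpag.di.ˌro.di.ba:.

primary 1, secondary 3, 5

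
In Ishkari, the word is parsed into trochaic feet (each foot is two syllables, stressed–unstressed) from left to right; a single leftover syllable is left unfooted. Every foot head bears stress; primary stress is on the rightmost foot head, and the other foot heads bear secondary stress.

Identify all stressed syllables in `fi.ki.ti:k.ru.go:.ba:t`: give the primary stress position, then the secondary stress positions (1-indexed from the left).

Parse left to right into trochaic (ˈσσ) feet: (ˈfi.ki) (ˈti:k.ru) (ˈgo:.ba:t).
Foot heads (stressed positions): 1, 3, 5.
End Rule Rightmost: primary stress on the rightmost head = syllable 5.
Secondary stress on 1, 3: ˌfi.ki.ˌti:k.ru.ˈgo:.ba:t.

primary 5, secondary 1, 3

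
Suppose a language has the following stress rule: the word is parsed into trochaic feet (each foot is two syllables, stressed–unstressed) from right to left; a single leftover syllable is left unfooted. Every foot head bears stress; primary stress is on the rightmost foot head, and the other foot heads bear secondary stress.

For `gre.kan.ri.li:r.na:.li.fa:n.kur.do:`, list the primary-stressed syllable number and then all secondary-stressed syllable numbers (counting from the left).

primary 8, secondary 2, 4, 6

Parse right to left into trochaic (ˈσσ) feet: gre (ˈkan.ri) (ˈli:r.na:) (ˈli.fa:n) (ˈkur.do:). Syllable 1 is left unfooted.
Foot heads (stressed positions): 2, 4, 6, 8.
End Rule Rightmost: primary stress on the rightmost head = syllable 8.
Secondary stress on 2, 4, 6: gre.ˌkan.ri.ˌli:r.na:.ˌli.fa:n.ˈkur.do:.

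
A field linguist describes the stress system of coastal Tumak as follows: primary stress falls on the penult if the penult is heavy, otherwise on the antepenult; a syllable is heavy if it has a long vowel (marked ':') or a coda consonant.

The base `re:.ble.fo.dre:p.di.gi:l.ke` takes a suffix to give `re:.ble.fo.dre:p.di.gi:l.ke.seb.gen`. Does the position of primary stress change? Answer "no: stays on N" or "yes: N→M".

Base `re:.ble.fo.dre:p.di.gi:l.ke` (7 syllables):
  Weights: 5 di L, 6 gi:l H, 7 ke L.
  The penult (syllable 6, gi:l) is heavy, so it takes stress.
  → primary stress on syllable 6.
Suffixed `re:.ble.fo.dre:p.di.gi:l.ke.seb.gen` (9 syllables):
  Weights: 7 ke L, 8 seb H, 9 gen H.
  The penult (syllable 8, seb) is heavy, so it takes stress.
  → primary stress on syllable 8.

yes: 6→8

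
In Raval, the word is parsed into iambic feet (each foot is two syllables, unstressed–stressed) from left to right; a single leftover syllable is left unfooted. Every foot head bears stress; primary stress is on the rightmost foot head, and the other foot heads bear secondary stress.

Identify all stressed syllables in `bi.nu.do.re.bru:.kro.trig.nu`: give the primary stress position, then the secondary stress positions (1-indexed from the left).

primary 8, secondary 2, 4, 6

Parse left to right into iambic (σˈσ) feet: (bi.ˈnu) (do.ˈre) (bru:.ˈkro) (trig.ˈnu).
Foot heads (stressed positions): 2, 4, 6, 8.
End Rule Rightmost: primary stress on the rightmost head = syllable 8.
Secondary stress on 2, 4, 6: bi.ˌnu.do.ˌre.bru:.ˌkro.trig.ˈnu.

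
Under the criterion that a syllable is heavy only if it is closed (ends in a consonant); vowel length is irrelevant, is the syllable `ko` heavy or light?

`ko`: short vowel, open (no coda). Open (no coda) → light.

light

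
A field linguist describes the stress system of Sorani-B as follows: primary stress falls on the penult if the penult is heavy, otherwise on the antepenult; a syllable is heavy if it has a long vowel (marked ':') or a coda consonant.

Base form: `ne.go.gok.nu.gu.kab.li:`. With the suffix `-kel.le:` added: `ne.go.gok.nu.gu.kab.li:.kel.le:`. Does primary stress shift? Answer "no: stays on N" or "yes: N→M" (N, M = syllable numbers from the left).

yes: 6→8

Base `ne.go.gok.nu.gu.kab.li:` (7 syllables):
  Weights: 5 gu L, 6 kab H, 7 li: H.
  The penult (syllable 6, kab) is heavy, so it takes stress.
  → primary stress on syllable 6.
Suffixed `ne.go.gok.nu.gu.kab.li:.kel.le:` (9 syllables):
  Weights: 7 li: H, 8 kel H, 9 le: H.
  The penult (syllable 8, kel) is heavy, so it takes stress.
  → primary stress on syllable 8.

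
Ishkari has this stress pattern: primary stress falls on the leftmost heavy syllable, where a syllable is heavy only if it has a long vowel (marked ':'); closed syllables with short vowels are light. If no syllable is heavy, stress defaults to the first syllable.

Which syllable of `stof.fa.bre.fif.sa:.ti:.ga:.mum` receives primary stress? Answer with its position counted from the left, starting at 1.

Weights: 1 stof L, 2 fa L, 3 bre L, 4 fif L, 5 sa: H, 6 ti: H, 7 ga: H, 8 mum L.
Heavy syllables in the domain: 5, 6, 7. The leftmost is syllable 5 (sa:).
Primary stress: syllable 5 → stof.fa.bre.fif.ˈsa:.ti:.ga:.mum.

5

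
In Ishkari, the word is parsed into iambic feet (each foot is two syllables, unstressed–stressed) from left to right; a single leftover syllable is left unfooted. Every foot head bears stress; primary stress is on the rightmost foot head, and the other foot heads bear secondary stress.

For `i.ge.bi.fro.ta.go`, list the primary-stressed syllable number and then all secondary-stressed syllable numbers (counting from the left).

primary 6, secondary 2, 4

Parse left to right into iambic (σˈσ) feet: (i.ˈge) (bi.ˈfro) (ta.ˈgo).
Foot heads (stressed positions): 2, 4, 6.
End Rule Rightmost: primary stress on the rightmost head = syllable 6.
Secondary stress on 2, 4: i.ˌge.bi.ˌfro.ta.ˈgo.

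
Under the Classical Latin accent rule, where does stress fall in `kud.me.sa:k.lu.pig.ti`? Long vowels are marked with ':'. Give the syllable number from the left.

Classical Latin: stress the penult if heavy (long vowel or closed), else the antepenult.
Weights: 4 lu L, 5 pig H, 6 ti L.
The penult (syllable 5, pig) is heavy, so it takes stress.
Stress on syllable 5: kud.me.sa:k.lu.ˈpig.ti.

5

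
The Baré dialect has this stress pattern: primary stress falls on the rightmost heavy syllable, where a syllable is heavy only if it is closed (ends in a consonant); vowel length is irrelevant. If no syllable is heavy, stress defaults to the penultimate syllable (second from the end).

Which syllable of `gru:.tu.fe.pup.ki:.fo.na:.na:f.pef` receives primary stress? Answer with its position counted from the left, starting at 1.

9

Weights: 1 gru: L, 2 tu L, 3 fe L, 4 pup H, 5 ki: L, 6 fo L, 7 na: L, 8 na:f H, 9 pef H.
Heavy syllables in the domain: 4, 8, 9. The rightmost is syllable 9 (pef).
Primary stress: syllable 9 → gru:.tu.fe.pup.ki:.fo.na:.na:f.ˈpef.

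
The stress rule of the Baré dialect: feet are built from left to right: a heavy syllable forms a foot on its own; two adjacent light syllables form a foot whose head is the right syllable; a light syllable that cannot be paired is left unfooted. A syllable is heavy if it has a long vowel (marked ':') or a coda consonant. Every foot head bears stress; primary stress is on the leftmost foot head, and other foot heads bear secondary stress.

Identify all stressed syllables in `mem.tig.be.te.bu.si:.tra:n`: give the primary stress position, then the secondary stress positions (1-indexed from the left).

primary 1, secondary 2, 4, 6, 7

Weights: 1 mem H, 2 tig H, 3 be L, 4 te L, 5 bu L, 6 si: H, 7 tra:n H.
Parse left to right (heavy = foot alone; LL = one foot; stranded L unfooted): (ˈmem) (ˈtig) (be.ˈte) bu (ˈsi:) (ˈtra:n).
Foot heads: 1, 2, 4, 6, 7.
Primary stress on the leftmost head = syllable 1.
Secondary stress on 2, 4, 6, 7: ˈmem.ˌtig.be.ˌte.bu.ˌsi:.ˌtra:n.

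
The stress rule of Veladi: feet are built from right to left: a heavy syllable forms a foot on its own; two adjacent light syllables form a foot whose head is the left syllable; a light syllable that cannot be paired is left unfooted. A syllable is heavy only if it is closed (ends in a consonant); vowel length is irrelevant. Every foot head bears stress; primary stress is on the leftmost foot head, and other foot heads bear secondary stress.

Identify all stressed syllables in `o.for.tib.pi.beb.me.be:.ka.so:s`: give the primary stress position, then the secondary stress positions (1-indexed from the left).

primary 2, secondary 3, 5, 7, 9

Weights: 1 o L, 2 for H, 3 tib H, 4 pi L, 5 beb H, 6 me L, 7 be: L, 8 ka L, 9 so:s H.
Parse right to left (heavy = foot alone; LL = one foot; stranded L unfooted): o (ˈfor) (ˈtib) pi (ˈbeb) me (ˈbe:.ka) (ˈso:s).
Foot heads: 2, 3, 5, 7, 9.
Primary stress on the leftmost head = syllable 2.
Secondary stress on 3, 5, 7, 9: o.ˈfor.ˌtib.pi.ˌbeb.me.ˌbe:.ka.ˌso:s.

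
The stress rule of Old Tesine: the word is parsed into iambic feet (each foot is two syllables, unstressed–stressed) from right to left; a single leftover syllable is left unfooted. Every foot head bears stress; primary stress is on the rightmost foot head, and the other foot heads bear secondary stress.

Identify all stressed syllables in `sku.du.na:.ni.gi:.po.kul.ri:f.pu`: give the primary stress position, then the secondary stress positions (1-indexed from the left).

primary 9, secondary 3, 5, 7

Parse right to left into iambic (σˈσ) feet: sku (du.ˈna:) (ni.ˈgi:) (po.ˈkul) (ri:f.ˈpu). Syllable 1 is left unfooted.
Foot heads (stressed positions): 3, 5, 7, 9.
End Rule Rightmost: primary stress on the rightmost head = syllable 9.
Secondary stress on 3, 5, 7: sku.du.ˌna:.ni.ˌgi:.po.ˌkul.ri:f.ˈpu.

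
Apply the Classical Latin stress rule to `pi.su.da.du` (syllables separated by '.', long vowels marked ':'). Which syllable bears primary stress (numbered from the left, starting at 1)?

2

Classical Latin: stress the penult if heavy (long vowel or closed), else the antepenult.
Weights: 2 su L, 3 da L, 4 du L.
The penult (syllable 3, da) is light, so stress falls on the antepenult (syllable 2, su).
Stress on syllable 2: pi.ˈsu.da.du.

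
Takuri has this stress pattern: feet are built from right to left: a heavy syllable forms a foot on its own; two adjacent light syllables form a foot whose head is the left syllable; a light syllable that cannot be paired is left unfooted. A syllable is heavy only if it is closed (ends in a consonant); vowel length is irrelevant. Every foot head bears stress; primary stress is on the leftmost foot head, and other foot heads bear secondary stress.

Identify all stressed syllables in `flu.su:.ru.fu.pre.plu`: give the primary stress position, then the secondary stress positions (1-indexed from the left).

Weights: 1 flu L, 2 su: L, 3 ru L, 4 fu L, 5 pre L, 6 plu L.
Parse right to left (heavy = foot alone; LL = one foot; stranded L unfooted): (ˈflu.su:) (ˈru.fu) (ˈpre.plu).
Foot heads: 1, 3, 5.
Primary stress on the leftmost head = syllable 1.
Secondary stress on 3, 5: ˈflu.su:.ˌru.fu.ˌpre.plu.

primary 1, secondary 3, 5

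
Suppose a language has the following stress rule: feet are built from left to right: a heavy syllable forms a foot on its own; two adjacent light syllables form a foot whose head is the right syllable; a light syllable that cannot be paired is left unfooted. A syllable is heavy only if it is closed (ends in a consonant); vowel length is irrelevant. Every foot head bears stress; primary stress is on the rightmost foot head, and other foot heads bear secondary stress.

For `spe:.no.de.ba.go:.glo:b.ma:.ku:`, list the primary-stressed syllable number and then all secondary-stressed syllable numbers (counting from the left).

primary 8, secondary 2, 4, 6

Weights: 1 spe: L, 2 no L, 3 de L, 4 ba L, 5 go: L, 6 glo:b H, 7 ma: L, 8 ku: L.
Parse left to right (heavy = foot alone; LL = one foot; stranded L unfooted): (spe:.ˈno) (de.ˈba) go: (ˈglo:b) (ma:.ˈku:).
Foot heads: 2, 4, 6, 8.
Primary stress on the rightmost head = syllable 8.
Secondary stress on 2, 4, 6: spe:.ˌno.de.ˌba.go:.ˌglo:b.ma:.ˈku:.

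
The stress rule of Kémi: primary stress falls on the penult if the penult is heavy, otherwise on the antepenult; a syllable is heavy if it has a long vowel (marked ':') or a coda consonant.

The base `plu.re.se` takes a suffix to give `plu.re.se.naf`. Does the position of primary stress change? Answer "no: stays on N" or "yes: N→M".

yes: 1→2

Base `plu.re.se` (3 syllables):
  Weights: 1 plu L, 2 re L, 3 se L.
  The penult (syllable 2, re) is light, so stress falls on the antepenult (syllable 1, plu).
  → primary stress on syllable 1.
Suffixed `plu.re.se.naf` (4 syllables):
  Weights: 2 re L, 3 se L, 4 naf H.
  The penult (syllable 3, se) is light, so stress falls on the antepenult (syllable 2, re).
  → primary stress on syllable 2.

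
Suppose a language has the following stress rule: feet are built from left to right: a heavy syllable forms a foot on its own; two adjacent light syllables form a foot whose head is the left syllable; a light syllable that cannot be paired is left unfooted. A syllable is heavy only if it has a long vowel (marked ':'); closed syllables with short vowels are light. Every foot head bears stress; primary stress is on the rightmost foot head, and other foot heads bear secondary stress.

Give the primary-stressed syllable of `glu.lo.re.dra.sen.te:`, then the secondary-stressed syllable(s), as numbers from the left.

Weights: 1 glu L, 2 lo L, 3 re L, 4 dra L, 5 sen L, 6 te: H.
Parse left to right (heavy = foot alone; LL = one foot; stranded L unfooted): (ˈglu.lo) (ˈre.dra) sen (ˈte:).
Foot heads: 1, 3, 6.
Primary stress on the rightmost head = syllable 6.
Secondary stress on 1, 3: ˌglu.lo.ˌre.dra.sen.ˈte:.

primary 6, secondary 1, 3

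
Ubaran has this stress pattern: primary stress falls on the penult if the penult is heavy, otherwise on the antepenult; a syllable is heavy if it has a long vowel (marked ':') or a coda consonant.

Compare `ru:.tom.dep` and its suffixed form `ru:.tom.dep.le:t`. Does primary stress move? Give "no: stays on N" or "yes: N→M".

yes: 2→3

Base `ru:.tom.dep` (3 syllables):
  Weights: 1 ru: H, 2 tom H, 3 dep H.
  The penult (syllable 2, tom) is heavy, so it takes stress.
  → primary stress on syllable 2.
Suffixed `ru:.tom.dep.le:t` (4 syllables):
  Weights: 2 tom H, 3 dep H, 4 le:t H.
  The penult (syllable 3, dep) is heavy, so it takes stress.
  → primary stress on syllable 3.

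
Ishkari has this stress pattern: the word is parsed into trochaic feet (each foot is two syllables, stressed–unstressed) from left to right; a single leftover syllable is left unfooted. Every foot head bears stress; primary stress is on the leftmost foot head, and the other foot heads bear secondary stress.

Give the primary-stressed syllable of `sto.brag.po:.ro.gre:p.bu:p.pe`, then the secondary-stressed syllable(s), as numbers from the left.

Parse left to right into trochaic (ˈσσ) feet: (ˈsto.brag) (ˈpo:.ro) (ˈgre:p.bu:p) pe. Syllable 7 is left unfooted.
Foot heads (stressed positions): 1, 3, 5.
End Rule Leftmost: primary stress on the leftmost head = syllable 1.
Secondary stress on 3, 5: ˈsto.brag.ˌpo:.ro.ˌgre:p.bu:p.pe.

primary 1, secondary 3, 5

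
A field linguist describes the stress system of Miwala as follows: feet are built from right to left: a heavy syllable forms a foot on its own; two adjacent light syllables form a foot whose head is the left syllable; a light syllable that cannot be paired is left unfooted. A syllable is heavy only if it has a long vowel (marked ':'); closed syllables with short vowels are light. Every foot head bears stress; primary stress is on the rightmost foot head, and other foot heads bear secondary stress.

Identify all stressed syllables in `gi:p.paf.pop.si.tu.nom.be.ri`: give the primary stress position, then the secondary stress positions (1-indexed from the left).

primary 7, secondary 1, 3, 5

Weights: 1 gi:p H, 2 paf L, 3 pop L, 4 si L, 5 tu L, 6 nom L, 7 be L, 8 ri L.
Parse right to left (heavy = foot alone; LL = one foot; stranded L unfooted): (ˈgi:p) paf (ˈpop.si) (ˈtu.nom) (ˈbe.ri).
Foot heads: 1, 3, 5, 7.
Primary stress on the rightmost head = syllable 7.
Secondary stress on 1, 3, 5: ˌgi:p.paf.ˌpop.si.ˌtu.nom.ˈbe.ri.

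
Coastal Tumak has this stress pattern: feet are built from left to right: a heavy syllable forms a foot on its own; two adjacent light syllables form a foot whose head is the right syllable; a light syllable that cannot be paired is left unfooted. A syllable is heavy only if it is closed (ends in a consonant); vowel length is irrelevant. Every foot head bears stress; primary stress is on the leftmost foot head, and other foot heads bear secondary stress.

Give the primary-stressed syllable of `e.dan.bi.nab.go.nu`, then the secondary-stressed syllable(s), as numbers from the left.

primary 2, secondary 4, 6

Weights: 1 e L, 2 dan H, 3 bi L, 4 nab H, 5 go L, 6 nu L.
Parse left to right (heavy = foot alone; LL = one foot; stranded L unfooted): e (ˈdan) bi (ˈnab) (go.ˈnu).
Foot heads: 2, 4, 6.
Primary stress on the leftmost head = syllable 2.
Secondary stress on 4, 6: e.ˈdan.bi.ˌnab.go.ˌnu.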